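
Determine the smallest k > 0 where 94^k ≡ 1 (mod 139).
46

139 is prime, so ord(94) divides φ(139) = 138.
Divisors of 138: 1, 2, 3, 6, 23, 46, 69, 138.
Repeated squaring: 94^1 ≡ 94, 94^2 ≡ 79, 94^4 ≡ 125, 94^8 ≡ 57, 94^16 ≡ 52, 94^32 ≡ 63, 94^64 ≡ 77, 94^128 ≡ 91 (mod 139).
Test 94^d mod 139 for each divisor d in increasing order:
94^1 ≡ 94
94^2 ≡ 79
94^3 = 94^2·94^1 ≡ 59
94^6 = 94^4·94^2 ≡ 6
94^23 = 94^16·94^4·94^2·94^1 ≡ 138
94^46 = 94^32·94^8·94^4·94^2 ≡ 1  ← first divisor giving 1
The order is 46.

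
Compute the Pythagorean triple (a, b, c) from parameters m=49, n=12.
(2257, 1176, 2545)

Euclid's formula: a = m² - n², b = 2mn, c = m² + n²
m = 49, n = 12
a = 49² - 12² = 2401 - 144 = 2257
b = 2 × 49 × 12 = 1176
c = 49² + 12² = 2401 + 144 = 2545
Verification: 2257² + 1176² = 5094049 + 1382976 = 6477025 = 2545² ✓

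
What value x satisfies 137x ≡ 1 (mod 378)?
149

gcd(137, 378) = 1, so the inverse exists.
Extended Euclidean algorithm on (378, 137):
378 = 2 × 137 + 104  ⟹  104 = (1)·378 + (-2)·137
137 = 1 × 104 + 33  ⟹  33 = (-1)·378 + (3)·137
104 = 3 × 33 + 5  ⟹  5 = (4)·378 + (-11)·137
33 = 6 × 5 + 3  ⟹  3 = (-25)·378 + (69)·137
5 = 1 × 3 + 2  ⟹  2 = (29)·378 + (-80)·137
3 = 1 × 2 + 1  ⟹  1 = (-54)·378 + (149)·137
So (149)·137 ≡ 1 (mod 378), i.e. 137^(-1) ≡ 149 (mod 378).
Check: 137 × 149 = 20413 ≡ 1 (mod 378)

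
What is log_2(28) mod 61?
51

Baby-step giant-step with step n = ⌈√61⌉ = 8.
Baby steps 2^j mod 61 (j:value) for j=0..7: 0:1, 1:2, 2:4, 3:8, 4:16, 5:32, 6:3, 7:6.
Giant-step multiplier: 2^(-8) ≡ 2^(60-8) = 2^52 ≡ 56 (mod 61).
Giant steps γ_i = 28·56^i mod 61: γ_0=28, γ_1=43, γ_2=29, γ_3=38, γ_4=54, γ_5=35, γ_6=8 (in table at j=3).
x = i·n + j = 6·8 + 3 = 51.
Check: 2^51 ≡ 28 (mod 61).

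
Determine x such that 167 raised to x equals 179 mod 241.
67

Baby-step giant-step with step n = ⌈√241⌉ = 16.
Baby steps 167^j mod 241 (j:value) for j=0..15: 0:1, 1:167, 2:174, 3:138, 4:151, 5:153, 6:5, 7:112, 8:147, 9:208, 10:32, 11:42, 12:25, 13:78, 14:12, 15:76.
Giant-step multiplier: 167^(-16) ≡ 167^(240-16) = 167^224 ≡ 119 (mod 241).
Giant steps γ_i = 179·119^i mod 241: γ_0=179, γ_1=93, γ_2=222, γ_3=149, γ_4=138 (in table at j=3).
x = i·n + j = 4·16 + 3 = 67.
Check: 167^67 ≡ 179 (mod 241).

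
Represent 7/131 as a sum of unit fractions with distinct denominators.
1/19 + 1/1245 + 1/3098805

Greedy algorithm:
7/131: ceiling(131/7) = 19, use 1/19
2/2489: ceiling(2489/2) = 1245, use 1/1245
1/3098805: ceiling(3098805/1) = 3098805, use 1/3098805
Result: 7/131 = 1/19 + 1/1245 + 1/3098805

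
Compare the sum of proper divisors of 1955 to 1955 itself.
deficient

Proper divisors of 1955: sum = 1 + 5 + 17 + 23 + 85 + 115 + 391 = 637
Since 637 < 1955, 1955 is deficient.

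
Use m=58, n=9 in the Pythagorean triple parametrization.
(3283, 1044, 3445)

Euclid's formula: a = m² - n², b = 2mn, c = m² + n²
m = 58, n = 9
a = 58² - 9² = 3364 - 81 = 3283
b = 2 × 58 × 9 = 1044
c = 58² + 9² = 3364 + 81 = 3445
Verification: 3283² + 1044² = 10778089 + 1089936 = 11868025 = 3445² ✓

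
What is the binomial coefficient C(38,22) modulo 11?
3

Using Lucas' theorem:
Write n=38 and k=22 in base 11:
n in base 11: [3, 5]
k in base 11: [2, 0]
C(38,22) mod 11 = ∏ C(n_i, k_i) mod 11
Digit binomials (mod 11): C(3,2) = 3; C(5,0) = 1
Product: 3 × 1 = 3 ≡ 3 (mod 11)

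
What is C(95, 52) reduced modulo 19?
0

Using Lucas' theorem:
Write n=95 and k=52 in base 19:
n in base 19: [5, 0]
k in base 19: [2, 14]
C(95,52) mod 19 = ∏ C(n_i, k_i) mod 19
Digit binomials (mod 19): C(5,2) = 10; C(0,14) = 0 (k_i > n_i)
Product: 10 × 0 = 0 ≡ 0 (mod 19)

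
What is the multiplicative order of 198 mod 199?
2

199 is prime, so ord(198) divides φ(199) = 198.
Divisors of 198: 1, 2, 3, 6, 9, 11, 18, 22, 33, 66, 99, 198.
Repeated squaring: 198^1 ≡ 198, 198^2 ≡ 1, 198^4 ≡ 1, 198^8 ≡ 1, 198^16 ≡ 1, 198^32 ≡ 1, 198^64 ≡ 1, 198^128 ≡ 1 (mod 199).
Test 198^d mod 199 for each divisor d in increasing order:
198^1 ≡ 198
198^2 ≡ 1  ← first divisor giving 1
The order is 2.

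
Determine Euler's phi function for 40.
16

40 = 2^3 × 5
φ(n) = n × ∏(1 - 1/p) for each prime p dividing n
φ(40) = 40 × (1 - 1/2) × (1 - 1/5) = 16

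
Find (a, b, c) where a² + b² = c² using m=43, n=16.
(1593, 1376, 2105)

Euclid's formula: a = m² - n², b = 2mn, c = m² + n²
m = 43, n = 16
a = 43² - 16² = 1849 - 256 = 1593
b = 2 × 43 × 16 = 1376
c = 43² + 16² = 1849 + 256 = 2105
Verification: 1593² + 1376² = 2537649 + 1893376 = 4431025 = 2105² ✓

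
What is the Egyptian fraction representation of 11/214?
1/20 + 1/714 + 1/763980

Greedy algorithm:
11/214: ceiling(214/11) = 20, use 1/20
3/2140: ceiling(2140/3) = 714, use 1/714
1/763980: ceiling(763980/1) = 763980, use 1/763980
Result: 11/214 = 1/20 + 1/714 + 1/763980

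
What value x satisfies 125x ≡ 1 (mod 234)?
161

gcd(125, 234) = 1, so the inverse exists.
Extended Euclidean algorithm on (234, 125):
234 = 1 × 125 + 109  ⟹  109 = (1)·234 + (-1)·125
125 = 1 × 109 + 16  ⟹  16 = (-1)·234 + (2)·125
109 = 6 × 16 + 13  ⟹  13 = (7)·234 + (-13)·125
16 = 1 × 13 + 3  ⟹  3 = (-8)·234 + (15)·125
13 = 4 × 3 + 1  ⟹  1 = (39)·234 + (-73)·125
So (-73)·125 ≡ 1 (mod 234), i.e. 125^(-1) ≡ -73 ≡ 161 (mod 234).
Check: 125 × 161 = 20125 ≡ 1 (mod 234)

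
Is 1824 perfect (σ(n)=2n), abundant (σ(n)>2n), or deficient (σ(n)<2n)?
abundant

Proper divisors of 1824: sum = 1 + 2 + 3 + 4 + 6 + 8 + 12 + 16 + ... + 304 + 456 + 608 + 912 (23 divisors) = 3216
Since 3216 > 1824, 1824 is abundant.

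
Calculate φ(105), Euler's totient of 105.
48

105 = 3 × 5 × 7
φ(n) = n × ∏(1 - 1/p) for each prime p dividing n
φ(105) = 105 × (1 - 1/3) × (1 - 1/5) × (1 - 1/7) = 48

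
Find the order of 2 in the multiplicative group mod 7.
3

7 is prime, so ord(2) divides φ(7) = 6.
Divisors of 6: 1, 2, 3, 6.
Repeated squaring: 2^1 ≡ 2, 2^2 ≡ 4, 2^4 ≡ 2 (mod 7).
Test 2^d mod 7 for each divisor d in increasing order:
2^1 ≡ 2
2^2 ≡ 4
2^3 = 2^2·2^1 ≡ 1  ← first divisor giving 1
The order is 3.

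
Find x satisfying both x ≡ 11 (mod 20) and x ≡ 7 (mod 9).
151

Using Chinese Remainder Theorem:
M = 20 × 9 = 180
M1 = 9, M2 = 20
y1 = 9^(-1) mod 20 = 9
y2 = 20^(-1) mod 9 = 5
x = (11×9×9 + 7×20×5) mod 180 = 151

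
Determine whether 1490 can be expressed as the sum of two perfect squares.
11² + 37² (a=11, b=37)

Factorization: 1490 = 2 × 5 × 149
By Fermat: n is sum of two squares iff every prime p ≡ 3 (mod 4) appears to even power.
All primes ≡ 3 (mod 4) appear to even power.
Search a = 0, 1, 2, … for 1490 - a² a perfect square: first hit at a = 11: 1490 - 121 = 1369 = 37².
1490 = 11² + 37² = 121 + 1369 ✓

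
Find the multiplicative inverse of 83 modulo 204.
59

gcd(83, 204) = 1, so the inverse exists.
Extended Euclidean algorithm on (204, 83):
204 = 2 × 83 + 38  ⟹  38 = (1)·204 + (-2)·83
83 = 2 × 38 + 7  ⟹  7 = (-2)·204 + (5)·83
38 = 5 × 7 + 3  ⟹  3 = (11)·204 + (-27)·83
7 = 2 × 3 + 1  ⟹  1 = (-24)·204 + (59)·83
So (59)·83 ≡ 1 (mod 204), i.e. 83^(-1) ≡ 59 (mod 204).
Check: 83 × 59 = 4897 ≡ 1 (mod 204)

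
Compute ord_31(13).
30

31 is prime, so ord(13) divides φ(31) = 30.
Divisors of 30: 1, 2, 3, 5, 6, 10, 15, 30.
Repeated squaring: 13^1 ≡ 13, 13^2 ≡ 14, 13^4 ≡ 10, 13^8 ≡ 7, 13^16 ≡ 18 (mod 31).
Test 13^d mod 31 for each divisor d in increasing order:
13^1 ≡ 13
13^2 ≡ 14
13^3 = 13^2·13^1 ≡ 27
13^5 = 13^4·13^1 ≡ 6
13^6 = 13^4·13^2 ≡ 16
13^10 = 13^8·13^2 ≡ 5
13^15 = 13^8·13^4·13^2·13^1 ≡ 30
13^30 = 13^16·13^8·13^4·13^2 ≡ 1  ← first divisor giving 1
The order is 30.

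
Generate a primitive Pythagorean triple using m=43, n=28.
(1065, 2408, 2633)

Euclid's formula: a = m² - n², b = 2mn, c = m² + n²
m = 43, n = 28
a = 43² - 28² = 1849 - 784 = 1065
b = 2 × 43 × 28 = 2408
c = 43² + 28² = 1849 + 784 = 2633
Verification: 1065² + 2408² = 1134225 + 5798464 = 6932689 = 2633² ✓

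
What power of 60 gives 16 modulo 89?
16

Baby-step giant-step with step n = ⌈√89⌉ = 10.
Baby steps 60^j mod 89 (j:value) for j=0..9: 0:1, 1:60, 2:40, 3:86, 4:87, 5:58, 6:9, 7:6, 8:4, 9:62.
Giant-step multiplier: 60^(-10) ≡ 60^(88-10) = 60^78 ≡ 84 (mod 89).
Giant steps γ_i = 16·84^i mod 89: γ_0=16, γ_1=9 (in table at j=6).
x = i·n + j = 1·10 + 6 = 16.
Check: 60^16 ≡ 16 (mod 89).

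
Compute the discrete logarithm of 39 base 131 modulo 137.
126

Baby-step giant-step with step n = ⌈√137⌉ = 12.
Baby steps 131^j mod 137 (j:value) for j=0..11: 0:1, 1:131, 2:36, 3:58, 4:63, 5:33, 6:76, 7:92, 8:133, 9:24, 10:130, 11:42.
Giant-step multiplier: 131^(-12) ≡ 131^(136-12) = 131^124 ≡ 81 (mod 137).
Giant steps γ_i = 39·81^i mod 137: γ_0=39, γ_1=8, γ_2=100, γ_3=17, γ_4=7, γ_5=19, γ_6=32, γ_7=126, γ_8=68, γ_9=28, γ_10=76 (in table at j=6).
x = i·n + j = 10·12 + 6 = 126.
Check: 131^126 ≡ 39 (mod 137).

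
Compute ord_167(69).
166

167 is prime, so ord(69) divides φ(167) = 166.
Divisors of 166: 1, 2, 83, 166.
Repeated squaring: 69^1 ≡ 69, 69^2 ≡ 85, 69^4 ≡ 44, 69^8 ≡ 99, 69^16 ≡ 115, 69^32 ≡ 32, 69^64 ≡ 22, 69^128 ≡ 150 (mod 167).
Test 69^d mod 167 for each divisor d in increasing order:
69^1 ≡ 69
69^2 ≡ 85
69^83 = 69^64·69^16·69^2·69^1 ≡ 166
69^166 = 69^128·69^32·69^4·69^2 ≡ 1  ← first divisor giving 1
The order is 166.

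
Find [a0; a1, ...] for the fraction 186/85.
[2; 5, 3, 5]

Euclidean algorithm steps:
186 = 2 × 85 + 16
85 = 5 × 16 + 5
16 = 3 × 5 + 1
5 = 5 × 1 + 0
Continued fraction: [2; 5, 3, 5]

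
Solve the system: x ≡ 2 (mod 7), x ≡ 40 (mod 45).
310

Using Chinese Remainder Theorem:
M = 7 × 45 = 315
M1 = 45, M2 = 7
y1 = 45^(-1) mod 7 = 5
y2 = 7^(-1) mod 45 = 13
x = (2×45×5 + 40×7×13) mod 315 = 310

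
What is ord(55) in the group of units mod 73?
9

73 is prime, so ord(55) divides φ(73) = 72.
Divisors of 72: 1, 2, 3, 4, 6, 8, 9, 12, 18, 24, 36, 72.
Repeated squaring: 55^1 ≡ 55, 55^2 ≡ 32, 55^4 ≡ 2, 55^8 ≡ 4, 55^16 ≡ 16, 55^32 ≡ 37, 55^64 ≡ 55 (mod 73).
Test 55^d mod 73 for each divisor d in increasing order:
55^1 ≡ 55
55^2 ≡ 32
55^3 = 55^2·55^1 ≡ 8
55^4 ≡ 2
55^6 = 55^4·55^2 ≡ 64
55^8 ≡ 4
55^9 = 55^8·55^1 ≡ 1  ← first divisor giving 1
The order is 9.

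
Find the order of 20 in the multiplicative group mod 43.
42

43 is prime, so ord(20) divides φ(43) = 42.
Divisors of 42: 1, 2, 3, 6, 7, 14, 21, 42.
Repeated squaring: 20^1 ≡ 20, 20^2 ≡ 13, 20^4 ≡ 40, 20^8 ≡ 9, 20^16 ≡ 38, 20^32 ≡ 25 (mod 43).
Test 20^d mod 43 for each divisor d in increasing order:
20^1 ≡ 20
20^2 ≡ 13
20^3 = 20^2·20^1 ≡ 2
20^6 = 20^4·20^2 ≡ 4
20^7 = 20^4·20^2·20^1 ≡ 37
20^14 = 20^8·20^4·20^2 ≡ 36
20^21 = 20^16·20^4·20^1 ≡ 42
20^42 = 20^32·20^8·20^2 ≡ 1  ← first divisor giving 1
The order is 42.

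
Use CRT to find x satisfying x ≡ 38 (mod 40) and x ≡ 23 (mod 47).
1198

Using Chinese Remainder Theorem:
M = 40 × 47 = 1880
M1 = 47, M2 = 40
y1 = 47^(-1) mod 40 = 23
y2 = 40^(-1) mod 47 = 20
x = (38×47×23 + 23×40×20) mod 1880 = 1198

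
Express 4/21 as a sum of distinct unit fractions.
1/6 + 1/42

Greedy algorithm:
4/21: ceiling(21/4) = 6, use 1/6
1/42: ceiling(42/1) = 42, use 1/42
Result: 4/21 = 1/6 + 1/42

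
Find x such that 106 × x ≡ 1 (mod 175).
71

gcd(106, 175) = 1, so the inverse exists.
Extended Euclidean algorithm on (175, 106):
175 = 1 × 106 + 69  ⟹  69 = (1)·175 + (-1)·106
106 = 1 × 69 + 37  ⟹  37 = (-1)·175 + (2)·106
69 = 1 × 37 + 32  ⟹  32 = (2)·175 + (-3)·106
37 = 1 × 32 + 5  ⟹  5 = (-3)·175 + (5)·106
32 = 6 × 5 + 2  ⟹  2 = (20)·175 + (-33)·106
5 = 2 × 2 + 1  ⟹  1 = (-43)·175 + (71)·106
So (71)·106 ≡ 1 (mod 175), i.e. 106^(-1) ≡ 71 (mod 175).
Check: 106 × 71 = 7526 ≡ 1 (mod 175)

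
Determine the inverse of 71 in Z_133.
15

gcd(71, 133) = 1, so the inverse exists.
Extended Euclidean algorithm on (133, 71):
133 = 1 × 71 + 62  ⟹  62 = (1)·133 + (-1)·71
71 = 1 × 62 + 9  ⟹  9 = (-1)·133 + (2)·71
62 = 6 × 9 + 8  ⟹  8 = (7)·133 + (-13)·71
9 = 1 × 8 + 1  ⟹  1 = (-8)·133 + (15)·71
So (15)·71 ≡ 1 (mod 133), i.e. 71^(-1) ≡ 15 (mod 133).
Check: 71 × 15 = 1065 ≡ 1 (mod 133)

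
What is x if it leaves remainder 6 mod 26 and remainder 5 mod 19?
214

Using Chinese Remainder Theorem:
M = 26 × 19 = 494
M1 = 19, M2 = 26
y1 = 19^(-1) mod 26 = 11
y2 = 26^(-1) mod 19 = 11
x = (6×19×11 + 5×26×11) mod 494 = 214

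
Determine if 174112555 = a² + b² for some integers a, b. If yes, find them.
Not possible

Factorization: 174112555 = 5 × 17 × 127^3
By Fermat: n is sum of two squares iff every prime p ≡ 3 (mod 4) appears to even power.
Prime(s) ≡ 3 (mod 4) with odd exponent: [(127, 3)]
Therefore 174112555 cannot be expressed as a² + b².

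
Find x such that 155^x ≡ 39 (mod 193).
123

Baby-step giant-step with step n = ⌈√193⌉ = 14.
Baby steps 155^j mod 193 (j:value) for j=0..13: 0:1, 1:155, 2:93, 3:133, 4:157, 5:17, 6:126, 7:37, 8:138, 9:160, 10:96, 11:19, 12:50, 13:30.
Giant-step multiplier: 155^(-14) ≡ 155^(192-14) = 155^178 ≡ 118 (mod 193).
Giant steps γ_i = 39·118^i mod 193: γ_0=39, γ_1=163, γ_2=127, γ_3=125, γ_4=82, γ_5=26, γ_6=173, γ_7=149, γ_8=19 (in table at j=11).
x = i·n + j = 8·14 + 11 = 123.
Check: 155^123 ≡ 39 (mod 193).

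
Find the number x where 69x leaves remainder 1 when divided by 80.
29

gcd(69, 80) = 1, so the inverse exists.
Extended Euclidean algorithm on (80, 69):
80 = 1 × 69 + 11  ⟹  11 = (1)·80 + (-1)·69
69 = 6 × 11 + 3  ⟹  3 = (-6)·80 + (7)·69
11 = 3 × 3 + 2  ⟹  2 = (19)·80 + (-22)·69
3 = 1 × 2 + 1  ⟹  1 = (-25)·80 + (29)·69
So (29)·69 ≡ 1 (mod 80), i.e. 69^(-1) ≡ 29 (mod 80).
Check: 69 × 29 = 2001 ≡ 1 (mod 80)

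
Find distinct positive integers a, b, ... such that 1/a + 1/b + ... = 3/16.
1/6 + 1/48

Greedy algorithm:
3/16: ceiling(16/3) = 6, use 1/6
1/48: ceiling(48/1) = 48, use 1/48
Result: 3/16 = 1/6 + 1/48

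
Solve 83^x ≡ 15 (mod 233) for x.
138

Baby-step giant-step with step n = ⌈√233⌉ = 16.
Baby steps 83^j mod 233 (j:value) for j=0..15: 0:1, 1:83, 2:132, 3:5, 4:182, 5:194, 6:25, 7:211, 8:38, 9:125, 10:123, 11:190, 12:159, 13:149, 14:18, 15:96.
Giant-step multiplier: 83^(-16) ≡ 83^(232-16) = 83^216 ≡ 76 (mod 233).
Giant steps γ_i = 15·76^i mod 233: γ_0=15, γ_1=208, γ_2=197, γ_3=60, γ_4=133, γ_5=89, γ_6=7, γ_7=66, γ_8=123 (in table at j=10).
x = i·n + j = 8·16 + 10 = 138.
Check: 83^138 ≡ 15 (mod 233).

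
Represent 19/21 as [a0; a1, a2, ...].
[0; 1, 9, 2]

Euclidean algorithm steps:
19 = 0 × 21 + 19
21 = 1 × 19 + 2
19 = 9 × 2 + 1
2 = 2 × 1 + 0
Continued fraction: [0; 1, 9, 2]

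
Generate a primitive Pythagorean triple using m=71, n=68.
(417, 9656, 9665)

Euclid's formula: a = m² - n², b = 2mn, c = m² + n²
m = 71, n = 68
a = 71² - 68² = 5041 - 4624 = 417
b = 2 × 71 × 68 = 9656
c = 71² + 68² = 5041 + 4624 = 9665
Verification: 417² + 9656² = 173889 + 93238336 = 93412225 = 9665² ✓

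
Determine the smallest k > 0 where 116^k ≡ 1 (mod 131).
130

131 is prime, so ord(116) divides φ(131) = 130.
Divisors of 130: 1, 2, 5, 10, 13, 26, 65, 130.
Repeated squaring: 116^1 ≡ 116, 116^2 ≡ 94, 116^4 ≡ 59, 116^8 ≡ 75, 116^16 ≡ 123, 116^32 ≡ 64, 116^64 ≡ 35, 116^128 ≡ 46 (mod 131).
Test 116^d mod 131 for each divisor d in increasing order:
116^1 ≡ 116
116^2 ≡ 94
116^5 = 116^4·116^1 ≡ 32
116^10 = 116^8·116^2 ≡ 107
116^13 = 116^8·116^4·116^1 ≡ 42
116^26 = 116^16·116^8·116^2 ≡ 61
116^65 = 116^64·116^1 ≡ 130
116^130 = 116^128·116^2 ≡ 1  ← first divisor giving 1
The order is 130.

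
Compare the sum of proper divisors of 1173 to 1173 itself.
deficient

Proper divisors of 1173: sum = 1 + 3 + 17 + 23 + 51 + 69 + 391 = 555
Since 555 < 1173, 1173 is deficient.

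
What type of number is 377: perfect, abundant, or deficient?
deficient

Proper divisors of 377: sum = 1 + 13 + 29 = 43
Since 43 < 377, 377 is deficient.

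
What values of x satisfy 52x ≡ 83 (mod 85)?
x ≡ 49 (mod 85)

gcd(52, 85) = 1, which divides 83, so solutions exist.
Find 52^(-1) mod 85 by the extended Euclidean algorithm:
85 = 1 × 52 + 33  ⟹  33 = (1)·85 + (-1)·52
52 = 1 × 33 + 19  ⟹  19 = (-1)·85 + (2)·52
33 = 1 × 19 + 14  ⟹  14 = (2)·85 + (-3)·52
19 = 1 × 14 + 5  ⟹  5 = (-3)·85 + (5)·52
14 = 2 × 5 + 4  ⟹  4 = (8)·85 + (-13)·52
5 = 1 × 4 + 1  ⟹  1 = (-11)·85 + (18)·52
So (18)·52 ≡ 1 (mod 85), i.e. 52^(-1) ≡ 18 (mod 85).
x ≡ 18 × 83 = 1494 ≡ 49 (mod 85).
Check: 52 × 49 = 2548 ≡ 83 (mod 85).
Unique solution: x ≡ 49 (mod 85)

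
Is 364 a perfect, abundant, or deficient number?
abundant

Proper divisors of 364: sum = 1 + 2 + 4 + 7 + 13 + 14 + 26 + 28 + 52 + 91 + 182 = 420
Since 420 > 364, 364 is abundant.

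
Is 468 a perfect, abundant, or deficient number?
abundant

Proper divisors of 468: sum = 1 + 2 + 3 + 4 + 6 + 9 + 12 + 13 + ... + 78 + 117 + 156 + 234 (17 divisors) = 806
Since 806 > 468, 468 is abundant.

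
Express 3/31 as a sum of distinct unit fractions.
1/11 + 1/171 + 1/58311

Greedy algorithm:
3/31: ceiling(31/3) = 11, use 1/11
2/341: ceiling(341/2) = 171, use 1/171
1/58311: ceiling(58311/1) = 58311, use 1/58311
Result: 3/31 = 1/11 + 1/171 + 1/58311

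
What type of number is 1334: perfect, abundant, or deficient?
deficient

Proper divisors of 1334: sum = 1 + 2 + 23 + 29 + 46 + 58 + 667 = 826
Since 826 < 1334, 1334 is deficient.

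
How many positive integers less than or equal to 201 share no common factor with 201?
132

201 = 3 × 67
φ(n) = n × ∏(1 - 1/p) for each prime p dividing n
φ(201) = 201 × (1 - 1/3) × (1 - 1/67) = 132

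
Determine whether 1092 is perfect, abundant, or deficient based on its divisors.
abundant

Proper divisors of 1092: sum = 1 + 2 + 3 + 4 + 6 + 7 + 12 + 13 + ... + 182 + 273 + 364 + 546 (23 divisors) = 2044
Since 2044 > 1092, 1092 is abundant.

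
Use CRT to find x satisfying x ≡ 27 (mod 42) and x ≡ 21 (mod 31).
951

Using Chinese Remainder Theorem:
M = 42 × 31 = 1302
M1 = 31, M2 = 42
y1 = 31^(-1) mod 42 = 19
y2 = 42^(-1) mod 31 = 17
x = (27×31×19 + 21×42×17) mod 1302 = 951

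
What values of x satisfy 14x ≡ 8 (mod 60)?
x ≡ 22 (mod 30)

gcd(14, 60) = 2, which divides 8, so solutions exist.
Divide through by 2: 7x ≡ 4 (mod 30).
Find 7^(-1) mod 30 by the extended Euclidean algorithm:
30 = 4 × 7 + 2  ⟹  2 = (1)·30 + (-4)·7
7 = 3 × 2 + 1  ⟹  1 = (-3)·30 + (13)·7
So (13)·7 ≡ 1 (mod 30), i.e. 7^(-1) ≡ 13 (mod 30).
x ≡ 13 × 4 = 52 ≡ 22 (mod 30).
Check: 14 × 22 = 308 ≡ 8 (mod 60).
x ≡ 22 (mod 30), giving 2 solutions mod 60.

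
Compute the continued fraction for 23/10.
[2; 3, 3]

Euclidean algorithm steps:
23 = 2 × 10 + 3
10 = 3 × 3 + 1
3 = 3 × 1 + 0
Continued fraction: [2; 3, 3]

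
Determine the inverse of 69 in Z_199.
75

gcd(69, 199) = 1, so the inverse exists.
Extended Euclidean algorithm on (199, 69):
199 = 2 × 69 + 61  ⟹  61 = (1)·199 + (-2)·69
69 = 1 × 61 + 8  ⟹  8 = (-1)·199 + (3)·69
61 = 7 × 8 + 5  ⟹  5 = (8)·199 + (-23)·69
8 = 1 × 5 + 3  ⟹  3 = (-9)·199 + (26)·69
5 = 1 × 3 + 2  ⟹  2 = (17)·199 + (-49)·69
3 = 1 × 2 + 1  ⟹  1 = (-26)·199 + (75)·69
So (75)·69 ≡ 1 (mod 199), i.e. 69^(-1) ≡ 75 (mod 199).
Check: 69 × 75 = 5175 ≡ 1 (mod 199)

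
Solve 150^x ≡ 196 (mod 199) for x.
38

Baby-step giant-step with step n = ⌈√199⌉ = 15.
Baby steps 150^j mod 199 (j:value) for j=0..14: 0:1, 1:150, 2:13, 3:159, 4:169, 5:77, 6:8, 7:6, 8:104, 9:78, 10:158, 11:19, 12:64, 13:48, 14:36.
Giant-step multiplier: 150^(-15) ≡ 150^(198-15) = 150^183 ≡ 59 (mod 199).
Giant steps γ_i = 196·59^i mod 199: γ_0=196, γ_1=22, γ_2=104 (in table at j=8).
x = i·n + j = 2·15 + 8 = 38.
Check: 150^38 ≡ 196 (mod 199).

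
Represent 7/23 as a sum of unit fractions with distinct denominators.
1/4 + 1/19 + 1/583 + 1/1019084

Greedy algorithm:
7/23: ceiling(23/7) = 4, use 1/4
5/92: ceiling(92/5) = 19, use 1/19
3/1748: ceiling(1748/3) = 583, use 1/583
1/1019084: ceiling(1019084/1) = 1019084, use 1/1019084
Result: 7/23 = 1/4 + 1/19 + 1/583 + 1/1019084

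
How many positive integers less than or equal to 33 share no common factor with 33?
20

33 = 3 × 11
φ(n) = n × ∏(1 - 1/p) for each prime p dividing n
φ(33) = 33 × (1 - 1/3) × (1 - 1/11) = 20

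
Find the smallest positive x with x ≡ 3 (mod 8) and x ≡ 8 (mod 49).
155

Using Chinese Remainder Theorem:
M = 8 × 49 = 392
M1 = 49, M2 = 8
y1 = 49^(-1) mod 8 = 1
y2 = 8^(-1) mod 49 = 43
x = (3×49×1 + 8×8×43) mod 392 = 155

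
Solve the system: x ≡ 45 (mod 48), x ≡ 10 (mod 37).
861

Using Chinese Remainder Theorem:
M = 48 × 37 = 1776
M1 = 37, M2 = 48
y1 = 37^(-1) mod 48 = 13
y2 = 48^(-1) mod 37 = 27
x = (45×37×13 + 10×48×27) mod 1776 = 861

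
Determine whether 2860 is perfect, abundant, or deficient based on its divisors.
abundant

Proper divisors of 2860: sum = 1 + 2 + 4 + 5 + 10 + 11 + 13 + 20 + ... + 286 + 572 + 715 + 1430 (23 divisors) = 4196
Since 4196 > 2860, 2860 is abundant.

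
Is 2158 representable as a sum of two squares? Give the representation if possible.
Not possible

Factorization: 2158 = 2 × 13 × 83
By Fermat: n is sum of two squares iff every prime p ≡ 3 (mod 4) appears to even power.
Prime(s) ≡ 3 (mod 4) with odd exponent: [(83, 1)]
Therefore 2158 cannot be expressed as a² + b².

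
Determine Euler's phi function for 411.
272

411 = 3 × 137
φ(n) = n × ∏(1 - 1/p) for each prime p dividing n
φ(411) = 411 × (1 - 1/3) × (1 - 1/137) = 272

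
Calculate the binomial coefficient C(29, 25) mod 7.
0

Using Lucas' theorem:
Write n=29 and k=25 in base 7:
n in base 7: [4, 1]
k in base 7: [3, 4]
C(29,25) mod 7 = ∏ C(n_i, k_i) mod 7
Digit binomials (mod 7): C(4,3) = 4; C(1,4) = 0 (k_i > n_i)
Product: 4 × 0 = 0 ≡ 0 (mod 7)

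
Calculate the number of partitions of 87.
38887673

p(n) counts ways to write n as a sum of positive integers (order ignored).
Euler's pentagonal recurrence: p(k) = p(k-1) + p(k-2) - p(k-5) - p(k-7) + p(k-12) + p(k-15) - ... (offsets j(3j∓1)/2, signs ++--, p(0)=1, p(<0)=0).
DP table for k = 0..86: p(0)=1, p(1)=1, p(2)=2, p(3)=3, p(4)=5, p(5)=7, p(6)=11, p(7)=15, p(8)=22, p(9)=30, p(10)=42, p(11)=56, p(12)=77, p(13)=101, p(14)=135, p(15)=176, p(16)=231, p(17)=297, p(18)=385, p(19)=490, p(20)=627, p(21)=792, p(22)=1002, p(23)=1255, p(24)=1575, p(25)=1958, p(26)=2436, p(27)=3010, p(28)=3718, p(29)=4565, p(30)=5604, p(31)=6842, p(32)=8349, p(33)=10143, p(34)=12310, p(35)=14883, p(36)=17977, p(37)=21637, p(38)=26015, p(39)=31185, p(40)=37338, p(41)=44583, p(42)=53174, p(43)=63261, p(44)=75175, p(45)=89134, p(46)=105558, p(47)=124754, p(48)=147273, p(49)=173525, p(50)=204226, p(51)=239943, p(52)=281589, p(53)=329931, p(54)=386155, p(55)=451276, p(56)=526823, p(57)=614154, p(58)=715220, p(59)=831820, p(60)=966467, p(61)=1121505, p(62)=1300156, p(63)=1505499, p(64)=1741630, p(65)=2012558, p(66)=2323520, p(67)=2679689, p(68)=3087735, p(69)=3554345, p(70)=4087968, p(71)=4697205, p(72)=5392783, p(73)=6185689, p(74)=7089500, p(75)=8118264, p(76)=9289091, p(77)=10619863, p(78)=12132164, p(79)=13848650, p(80)=15796476, p(81)=18004327, p(82)=20506255, p(83)=23338469, p(84)=26543660, p(85)=30167357, p(86)=34262962.
Final step: p(87) = p(86) + p(85) - p(82) - p(80) + p(75) + p(72) - p(65) - p(61) + p(52) + p(47) - p(36) - p(30) + p(17) + p(10)
= 34262962 + 30167357 - 20506255 - 15796476 + 8118264 + 5392783 - 2012558 - 1121505 + 281589 + 124754 - 17977 - 5604 + 297 + 42
= 38887673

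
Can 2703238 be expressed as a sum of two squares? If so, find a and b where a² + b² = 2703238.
Not possible

Factorization: 2703238 = 2 × 17 × 43^3
By Fermat: n is sum of two squares iff every prime p ≡ 3 (mod 4) appears to even power.
Prime(s) ≡ 3 (mod 4) with odd exponent: [(43, 3)]
Therefore 2703238 cannot be expressed as a² + b².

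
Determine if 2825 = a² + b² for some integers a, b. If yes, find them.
4² + 53² (a=4, b=53)

Factorization: 2825 = 5^2 × 113
By Fermat: n is sum of two squares iff every prime p ≡ 3 (mod 4) appears to even power.
All primes ≡ 3 (mod 4) appear to even power.
Search a = 0, 1, 2, … for 2825 - a² a perfect square: first hit at a = 4: 2825 - 16 = 2809 = 53².
2825 = 4² + 53² = 16 + 2809 ✓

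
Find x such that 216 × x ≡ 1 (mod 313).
242

gcd(216, 313) = 1, so the inverse exists.
Extended Euclidean algorithm on (313, 216):
313 = 1 × 216 + 97  ⟹  97 = (1)·313 + (-1)·216
216 = 2 × 97 + 22  ⟹  22 = (-2)·313 + (3)·216
97 = 4 × 22 + 9  ⟹  9 = (9)·313 + (-13)·216
22 = 2 × 9 + 4  ⟹  4 = (-20)·313 + (29)·216
9 = 2 × 4 + 1  ⟹  1 = (49)·313 + (-71)·216
So (-71)·216 ≡ 1 (mod 313), i.e. 216^(-1) ≡ -71 ≡ 242 (mod 313).
Check: 216 × 242 = 52272 ≡ 1 (mod 313)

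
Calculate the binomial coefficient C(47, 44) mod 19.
8

Using Lucas' theorem:
Write n=47 and k=44 in base 19:
n in base 19: [2, 9]
k in base 19: [2, 6]
C(47,44) mod 19 = ∏ C(n_i, k_i) mod 19
Digit binomials (mod 19): C(2,2) = 1; C(9,6) = 84 ≡ 8
Product: 1 × 8 = 8 ≡ 8 (mod 19)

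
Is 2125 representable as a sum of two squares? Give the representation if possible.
3² + 46² (a=3, b=46)

Factorization: 2125 = 5^3 × 17
By Fermat: n is sum of two squares iff every prime p ≡ 3 (mod 4) appears to even power.
All primes ≡ 3 (mod 4) appear to even power.
Search a = 0, 1, 2, … for 2125 - a² a perfect square: first hit at a = 3: 2125 - 9 = 2116 = 46².
2125 = 3² + 46² = 9 + 2116 ✓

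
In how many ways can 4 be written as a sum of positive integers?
5

p(n) counts ways to write n as a sum of positive integers (order ignored).
Examples: 4; 3 + 1; 2 + 2; 2 + 1 + 1; 1 + 1 + 1 + 1
p(4) = 5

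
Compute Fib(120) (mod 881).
404

Matrix identity: Q^n = [[F_(n+1), F_n], [F_n, F_(n-1)]] with Q = [[1,1],[1,0]].
n = 120 = 1111000₂. Square-and-multiply, entries mod 881:
Q^1 = [[1,1],[1,0]]
Q^3 = (Q^1)²·Q = [[3,2],[2,1]]
Q^7 = (Q^3)²·Q = [[21,13],[13,8]]
Q^15 = (Q^7)²·Q = [[106,610],[610,377]]
Q^30 = (Q^15)² = [[101,376],[376,606]]
Q^60 = (Q^30)² = [[45,651],[651,275]]
Q^120 = (Q^60)² = [[303,404],[404,780]]
F_120 mod 881 = Q^120[0][1] = 404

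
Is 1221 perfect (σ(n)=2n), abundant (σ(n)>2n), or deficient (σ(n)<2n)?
deficient

Proper divisors of 1221: sum = 1 + 3 + 11 + 33 + 37 + 111 + 407 = 603
Since 603 < 1221, 1221 is deficient.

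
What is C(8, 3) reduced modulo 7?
0

Using Lucas' theorem:
Write n=8 and k=3 in base 7:
n in base 7: [1, 1]
k in base 7: [0, 3]
C(8,3) mod 7 = ∏ C(n_i, k_i) mod 7
Digit binomials (mod 7): C(1,0) = 1; C(1,3) = 0 (k_i > n_i)
Product: 1 × 0 = 0 ≡ 0 (mod 7)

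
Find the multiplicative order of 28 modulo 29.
2

29 is prime, so ord(28) divides φ(29) = 28.
Divisors of 28: 1, 2, 4, 7, 14, 28.
Repeated squaring: 28^1 ≡ 28, 28^2 ≡ 1, 28^4 ≡ 1, 28^8 ≡ 1, 28^16 ≡ 1 (mod 29).
Test 28^d mod 29 for each divisor d in increasing order:
28^1 ≡ 28
28^2 ≡ 1  ← first divisor giving 1
The order is 2.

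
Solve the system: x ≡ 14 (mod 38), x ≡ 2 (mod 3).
14

Using Chinese Remainder Theorem:
M = 38 × 3 = 114
M1 = 3, M2 = 38
y1 = 3^(-1) mod 38 = 13
y2 = 38^(-1) mod 3 = 2
x = (14×3×13 + 2×38×2) mod 114 = 14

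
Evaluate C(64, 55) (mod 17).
1

Using Lucas' theorem:
Write n=64 and k=55 in base 17:
n in base 17: [3, 13]
k in base 17: [3, 4]
C(64,55) mod 17 = ∏ C(n_i, k_i) mod 17
Digit binomials (mod 17): C(3,3) = 1; C(13,4) = 715 ≡ 1
Product: 1 × 1 = 1 ≡ 1 (mod 17)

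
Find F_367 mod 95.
13

Matrix identity: Q^n = [[F_(n+1), F_n], [F_n, F_(n-1)]] with Q = [[1,1],[1,0]].
n = 367 = 101101111₂. Square-and-multiply, entries mod 95:
Q^1 = [[1,1],[1,0]]
Q^2 = (Q^1)² = [[2,1],[1,1]]
Q^5 = (Q^2)²·Q = [[8,5],[5,3]]
Q^11 = (Q^5)²·Q = [[49,89],[89,55]]
Q^22 = (Q^11)² = [[62,41],[41,21]]
Q^45 = (Q^22)²·Q = [[93,15],[15,78]]
Q^91 = (Q^45)²·Q = [[39,39],[39,0]]
Q^183 = (Q^91)²·Q = [[3,2],[2,1]]
Q^367 = (Q^183)²·Q = [[21,13],[13,8]]
F_367 mod 95 = Q^367[0][1] = 13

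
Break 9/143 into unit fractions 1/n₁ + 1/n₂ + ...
1/16 + 1/2288

Greedy algorithm:
9/143: ceiling(143/9) = 16, use 1/16
1/2288: ceiling(2288/1) = 2288, use 1/2288
Result: 9/143 = 1/16 + 1/2288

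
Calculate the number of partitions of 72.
5392783

p(n) counts ways to write n as a sum of positive integers (order ignored).
Euler's pentagonal recurrence: p(k) = p(k-1) + p(k-2) - p(k-5) - p(k-7) + p(k-12) + p(k-15) - ... (offsets j(3j∓1)/2, signs ++--, p(0)=1, p(<0)=0).
DP table for k = 0..71: p(0)=1, p(1)=1, p(2)=2, p(3)=3, p(4)=5, p(5)=7, p(6)=11, p(7)=15, p(8)=22, p(9)=30, p(10)=42, p(11)=56, p(12)=77, p(13)=101, p(14)=135, p(15)=176, p(16)=231, p(17)=297, p(18)=385, p(19)=490, p(20)=627, p(21)=792, p(22)=1002, p(23)=1255, p(24)=1575, p(25)=1958, p(26)=2436, p(27)=3010, p(28)=3718, p(29)=4565, p(30)=5604, p(31)=6842, p(32)=8349, p(33)=10143, p(34)=12310, p(35)=14883, p(36)=17977, p(37)=21637, p(38)=26015, p(39)=31185, p(40)=37338, p(41)=44583, p(42)=53174, p(43)=63261, p(44)=75175, p(45)=89134, p(46)=105558, p(47)=124754, p(48)=147273, p(49)=173525, p(50)=204226, p(51)=239943, p(52)=281589, p(53)=329931, p(54)=386155, p(55)=451276, p(56)=526823, p(57)=614154, p(58)=715220, p(59)=831820, p(60)=966467, p(61)=1121505, p(62)=1300156, p(63)=1505499, p(64)=1741630, p(65)=2012558, p(66)=2323520, p(67)=2679689, p(68)=3087735, p(69)=3554345, p(70)=4087968, p(71)=4697205.
Final step: p(72) = p(71) + p(70) - p(67) - p(65) + p(60) + p(57) - p(50) - p(46) + p(37) + p(32) - p(21) - p(15) + p(2)
= 4697205 + 4087968 - 2679689 - 2012558 + 966467 + 614154 - 204226 - 105558 + 21637 + 8349 - 792 - 176 + 2
= 5392783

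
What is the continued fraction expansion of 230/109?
[2; 9, 12]

Euclidean algorithm steps:
230 = 2 × 109 + 12
109 = 9 × 12 + 1
12 = 12 × 1 + 0
Continued fraction: [2; 9, 12]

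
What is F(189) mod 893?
566

Matrix identity: Q^n = [[F_(n+1), F_n], [F_n, F_(n-1)]] with Q = [[1,1],[1,0]].
n = 189 = 10111101₂. Square-and-multiply, entries mod 893:
Q^1 = [[1,1],[1,0]]
Q^2 = (Q^1)² = [[2,1],[1,1]]
Q^5 = (Q^2)²·Q = [[8,5],[5,3]]
Q^11 = (Q^5)²·Q = [[144,89],[89,55]]
Q^23 = (Q^11)²·Q = [[825,81],[81,744]]
Q^47 = (Q^23)²·Q = [[752,469],[469,283]]
Q^94 = (Q^47)² = [[518,516],[516,2]]
Q^189 = (Q^94)²·Q = [[93,566],[566,420]]
F_189 mod 893 = Q^189[0][1] = 566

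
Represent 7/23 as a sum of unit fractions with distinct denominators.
1/4 + 1/19 + 1/583 + 1/1019084

Greedy algorithm:
7/23: ceiling(23/7) = 4, use 1/4
5/92: ceiling(92/5) = 19, use 1/19
3/1748: ceiling(1748/3) = 583, use 1/583
1/1019084: ceiling(1019084/1) = 1019084, use 1/1019084
Result: 7/23 = 1/4 + 1/19 + 1/583 + 1/1019084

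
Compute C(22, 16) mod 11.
0

Using Lucas' theorem:
Write n=22 and k=16 in base 11:
n in base 11: [2, 0]
k in base 11: [1, 5]
C(22,16) mod 11 = ∏ C(n_i, k_i) mod 11
Digit binomials (mod 11): C(2,1) = 2; C(0,5) = 0 (k_i > n_i)
Product: 2 × 0 = 0 ≡ 0 (mod 11)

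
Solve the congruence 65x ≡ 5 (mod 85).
x ≡ 4 (mod 17)

gcd(65, 85) = 5, which divides 5, so solutions exist.
Divide through by 5: 13x ≡ 1 (mod 17).
Find 13^(-1) mod 17 by the extended Euclidean algorithm:
17 = 1 × 13 + 4  ⟹  4 = (1)·17 + (-1)·13
13 = 3 × 4 + 1  ⟹  1 = (-3)·17 + (4)·13
So (4)·13 ≡ 1 (mod 17), i.e. 13^(-1) ≡ 4 (mod 17).
x ≡ 4 × 1 = 4 ≡ 4 (mod 17).
Check: 65 × 4 = 260 ≡ 5 (mod 85).
x ≡ 4 (mod 17), giving 5 solutions mod 85.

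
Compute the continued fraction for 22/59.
[0; 2, 1, 2, 7]

Euclidean algorithm steps:
22 = 0 × 59 + 22
59 = 2 × 22 + 15
22 = 1 × 15 + 7
15 = 2 × 7 + 1
7 = 7 × 1 + 0
Continued fraction: [0; 2, 1, 2, 7]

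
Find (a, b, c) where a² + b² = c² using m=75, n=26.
(4949, 3900, 6301)

Euclid's formula: a = m² - n², b = 2mn, c = m² + n²
m = 75, n = 26
a = 75² - 26² = 5625 - 676 = 4949
b = 2 × 75 × 26 = 3900
c = 75² + 26² = 5625 + 676 = 6301
Verification: 4949² + 3900² = 24492601 + 15210000 = 39702601 = 6301² ✓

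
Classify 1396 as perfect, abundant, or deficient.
deficient

Proper divisors of 1396: sum = 1 + 2 + 4 + 349 + 698 = 1054
Since 1054 < 1396, 1396 is deficient.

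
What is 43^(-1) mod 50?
7

gcd(43, 50) = 1, so the inverse exists.
Extended Euclidean algorithm on (50, 43):
50 = 1 × 43 + 7  ⟹  7 = (1)·50 + (-1)·43
43 = 6 × 7 + 1  ⟹  1 = (-6)·50 + (7)·43
So (7)·43 ≡ 1 (mod 50), i.e. 43^(-1) ≡ 7 (mod 50).
Check: 43 × 7 = 301 ≡ 1 (mod 50)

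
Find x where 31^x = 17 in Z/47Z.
36

Baby-step giant-step with step n = ⌈√47⌉ = 7.
Baby steps 31^j mod 47 (j:value) for j=0..6: 0:1, 1:31, 2:21, 3:40, 4:18, 5:41, 6:2.
Giant-step multiplier: 31^(-7) ≡ 31^(46-7) = 31^39 ≡ 22 (mod 47).
Giant steps γ_i = 17·22^i mod 47: γ_0=17, γ_1=45, γ_2=3, γ_3=19, γ_4=42, γ_5=31 (in table at j=1).
x = i·n + j = 5·7 + 1 = 36.
Check: 31^36 ≡ 17 (mod 47).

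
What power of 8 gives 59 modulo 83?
66

Baby-step giant-step with step n = ⌈√83⌉ = 10.
Baby steps 8^j mod 83 (j:value) for j=0..9: 0:1, 1:8, 2:64, 3:14, 4:29, 5:66, 6:30, 7:74, 8:11, 9:5.
Giant-step multiplier: 8^(-10) ≡ 8^(82-10) = 8^72 ≡ 27 (mod 83).
Giant steps γ_i = 59·27^i mod 83: γ_0=59, γ_1=16, γ_2=17, γ_3=44, γ_4=26, γ_5=38, γ_6=30 (in table at j=6).
x = i·n + j = 6·10 + 6 = 66.
Check: 8^66 ≡ 59 (mod 83).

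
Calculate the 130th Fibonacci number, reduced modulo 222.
49

Matrix identity: Q^n = [[F_(n+1), F_n], [F_n, F_(n-1)]] with Q = [[1,1],[1,0]].
n = 130 = 10000010₂. Square-and-multiply, entries mod 222:
Q^1 = [[1,1],[1,0]]
Q^2 = (Q^1)² = [[2,1],[1,1]]
Q^4 = (Q^2)² = [[5,3],[3,2]]
Q^8 = (Q^4)² = [[34,21],[21,13]]
Q^16 = (Q^8)² = [[43,99],[99,166]]
Q^32 = (Q^16)² = [[106,45],[45,61]]
Q^65 = (Q^32)²·Q = [[130,163],[163,189]]
Q^130 = (Q^65)² = [[179,49],[49,130]]
F_130 mod 222 = Q^130[0][1] = 49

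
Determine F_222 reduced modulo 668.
156

Matrix identity: Q^n = [[F_(n+1), F_n], [F_n, F_(n-1)]] with Q = [[1,1],[1,0]].
n = 222 = 11011110₂. Square-and-multiply, entries mod 668:
Q^1 = [[1,1],[1,0]]
Q^3 = (Q^1)²·Q = [[3,2],[2,1]]
Q^6 = (Q^3)² = [[13,8],[8,5]]
Q^13 = (Q^6)²·Q = [[377,233],[233,144]]
Q^27 = (Q^13)²·Q = [[511,26],[26,485]]
Q^55 = (Q^27)²·Q = [[453,609],[609,512]]
Q^111 = (Q^55)²·Q = [[119,274],[274,513]]
Q^222 = (Q^111)² = [[393,156],[156,237]]
F_222 mod 668 = Q^222[0][1] = 156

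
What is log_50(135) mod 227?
203

Baby-step giant-step with step n = ⌈√227⌉ = 16.
Baby steps 50^j mod 227 (j:value) for j=0..15: 0:1, 1:50, 2:3, 3:150, 4:9, 5:223, 6:27, 7:215, 8:81, 9:191, 10:16, 11:119, 12:48, 13:130, 14:144, 15:163.
Giant-step multiplier: 50^(-16) ≡ 50^(226-16) = 50^210 ≡ 196 (mod 227).
Giant steps γ_i = 135·196^i mod 227: γ_0=135, γ_1=128, γ_2=118, γ_3=201, γ_4=125, γ_5=211, γ_6=42, γ_7=60, γ_8=183, γ_9=2, γ_10=165, γ_11=106, γ_12=119 (in table at j=11).
x = i·n + j = 12·16 + 11 = 203.
Check: 50^203 ≡ 135 (mod 227).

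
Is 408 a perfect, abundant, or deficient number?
abundant

Proper divisors of 408: sum = 1 + 2 + 3 + 4 + 6 + 8 + 12 + 17 + 24 + 34 + 51 + 68 + 102 + 136 + 204 = 672
Since 672 > 408, 408 is abundant.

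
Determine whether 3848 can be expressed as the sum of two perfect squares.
2² + 62² (a=2, b=62)

Factorization: 3848 = 2^3 × 13 × 37
By Fermat: n is sum of two squares iff every prime p ≡ 3 (mod 4) appears to even power.
All primes ≡ 3 (mod 4) appear to even power.
Search a = 0, 1, 2, … for 3848 - a² a perfect square: first hit at a = 2: 3848 - 4 = 3844 = 62².
3848 = 2² + 62² = 4 + 3844 ✓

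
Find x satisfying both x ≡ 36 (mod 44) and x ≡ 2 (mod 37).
520

Using Chinese Remainder Theorem:
M = 44 × 37 = 1628
M1 = 37, M2 = 44
y1 = 37^(-1) mod 44 = 25
y2 = 44^(-1) mod 37 = 16
x = (36×37×25 + 2×44×16) mod 1628 = 520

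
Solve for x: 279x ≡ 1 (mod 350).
69

gcd(279, 350) = 1, so the inverse exists.
Extended Euclidean algorithm on (350, 279):
350 = 1 × 279 + 71  ⟹  71 = (1)·350 + (-1)·279
279 = 3 × 71 + 66  ⟹  66 = (-3)·350 + (4)·279
71 = 1 × 66 + 5  ⟹  5 = (4)·350 + (-5)·279
66 = 13 × 5 + 1  ⟹  1 = (-55)·350 + (69)·279
So (69)·279 ≡ 1 (mod 350), i.e. 279^(-1) ≡ 69 (mod 350).
Check: 279 × 69 = 19251 ≡ 1 (mod 350)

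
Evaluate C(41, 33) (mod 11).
1

Using Lucas' theorem:
Write n=41 and k=33 in base 11:
n in base 11: [3, 8]
k in base 11: [3, 0]
C(41,33) mod 11 = ∏ C(n_i, k_i) mod 11
Digit binomials (mod 11): C(3,3) = 1; C(8,0) = 1
Product: 1 × 1 = 1 ≡ 1 (mod 11)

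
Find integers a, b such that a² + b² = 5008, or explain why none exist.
48² + 52² (a=48, b=52)

Factorization: 5008 = 2^4 × 313
By Fermat: n is sum of two squares iff every prime p ≡ 3 (mod 4) appears to even power.
All primes ≡ 3 (mod 4) appear to even power.
Search a = 0, 1, 2, … for 5008 - a² a perfect square: first hit at a = 48: 5008 - 2304 = 2704 = 52².
5008 = 48² + 52² = 2304 + 2704 ✓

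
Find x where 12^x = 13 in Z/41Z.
13

Baby-step giant-step with step n = ⌈√41⌉ = 7.
Baby steps 12^j mod 41 (j:value) for j=0..6: 0:1, 1:12, 2:21, 3:6, 4:31, 5:3, 6:36.
Giant-step multiplier: 12^(-7) ≡ 12^(40-7) = 12^33 ≡ 28 (mod 41).
Giant steps γ_i = 13·28^i mod 41: γ_0=13, γ_1=36 (in table at j=6).
x = i·n + j = 1·7 + 6 = 13.
Check: 12^13 ≡ 13 (mod 41).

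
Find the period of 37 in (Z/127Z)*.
9

127 is prime, so ord(37) divides φ(127) = 126.
Divisors of 126: 1, 2, 3, 6, 7, 9, 14, 18, 21, 42, 63, 126.
Repeated squaring: 37^1 ≡ 37, 37^2 ≡ 99, 37^4 ≡ 22, 37^8 ≡ 103, 37^16 ≡ 68, 37^32 ≡ 52, 37^64 ≡ 37 (mod 127).
Test 37^d mod 127 for each divisor d in increasing order:
37^1 ≡ 37
37^2 ≡ 99
37^3 = 37^2·37^1 ≡ 107
37^6 = 37^4·37^2 ≡ 19
37^7 = 37^4·37^2·37^1 ≡ 68
37^9 = 37^8·37^1 ≡ 1  ← first divisor giving 1
The order is 9.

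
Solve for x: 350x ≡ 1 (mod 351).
350

gcd(350, 351) = 1, so the inverse exists.
Extended Euclidean algorithm on (351, 350):
351 = 1 × 350 + 1  ⟹  1 = (1)·351 + (-1)·350
So (-1)·350 ≡ 1 (mod 351), i.e. 350^(-1) ≡ -1 ≡ 350 (mod 351).
Check: 350 × 350 = 122500 ≡ 1 (mod 351)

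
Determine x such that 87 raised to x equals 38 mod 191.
175

Baby-step giant-step with step n = ⌈√191⌉ = 14.
Baby steps 87^j mod 191 (j:value) for j=0..13: 0:1, 1:87, 2:120, 3:126, 4:75, 5:31, 6:23, 7:91, 8:86, 9:33, 10:6, 11:140, 12:147, 13:183.
Giant-step multiplier: 87^(-14) ≡ 87^(190-14) = 87^176 ≡ 59 (mod 191).
Giant steps γ_i = 38·59^i mod 191: γ_0=38, γ_1=141, γ_2=106, γ_3=142, γ_4=165, γ_5=185, γ_6=28, γ_7=124, γ_8=58, γ_9=175, γ_10=11, γ_11=76, γ_12=91 (in table at j=7).
x = i·n + j = 12·14 + 7 = 175.
Check: 87^175 ≡ 38 (mod 191).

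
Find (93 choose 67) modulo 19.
6

Using Lucas' theorem:
Write n=93 and k=67 in base 19:
n in base 19: [4, 17]
k in base 19: [3, 10]
C(93,67) mod 19 = ∏ C(n_i, k_i) mod 19
Digit binomials (mod 19): C(4,3) = 4; C(17,10) = 19448 ≡ 11
Product: 4 × 11 = 44 ≡ 6 (mod 19)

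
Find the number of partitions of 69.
3554345

p(n) counts ways to write n as a sum of positive integers (order ignored).
Euler's pentagonal recurrence: p(k) = p(k-1) + p(k-2) - p(k-5) - p(k-7) + p(k-12) + p(k-15) - ... (offsets j(3j∓1)/2, signs ++--, p(0)=1, p(<0)=0).
DP table for k = 0..68: p(0)=1, p(1)=1, p(2)=2, p(3)=3, p(4)=5, p(5)=7, p(6)=11, p(7)=15, p(8)=22, p(9)=30, p(10)=42, p(11)=56, p(12)=77, p(13)=101, p(14)=135, p(15)=176, p(16)=231, p(17)=297, p(18)=385, p(19)=490, p(20)=627, p(21)=792, p(22)=1002, p(23)=1255, p(24)=1575, p(25)=1958, p(26)=2436, p(27)=3010, p(28)=3718, p(29)=4565, p(30)=5604, p(31)=6842, p(32)=8349, p(33)=10143, p(34)=12310, p(35)=14883, p(36)=17977, p(37)=21637, p(38)=26015, p(39)=31185, p(40)=37338, p(41)=44583, p(42)=53174, p(43)=63261, p(44)=75175, p(45)=89134, p(46)=105558, p(47)=124754, p(48)=147273, p(49)=173525, p(50)=204226, p(51)=239943, p(52)=281589, p(53)=329931, p(54)=386155, p(55)=451276, p(56)=526823, p(57)=614154, p(58)=715220, p(59)=831820, p(60)=966467, p(61)=1121505, p(62)=1300156, p(63)=1505499, p(64)=1741630, p(65)=2012558, p(66)=2323520, p(67)=2679689, p(68)=3087735.
Final step: p(69) = p(68) + p(67) - p(64) - p(62) + p(57) + p(54) - p(47) - p(43) + p(34) + p(29) - p(18) - p(12)
= 3087735 + 2679689 - 1741630 - 1300156 + 614154 + 386155 - 124754 - 63261 + 12310 + 4565 - 385 - 77
= 3554345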